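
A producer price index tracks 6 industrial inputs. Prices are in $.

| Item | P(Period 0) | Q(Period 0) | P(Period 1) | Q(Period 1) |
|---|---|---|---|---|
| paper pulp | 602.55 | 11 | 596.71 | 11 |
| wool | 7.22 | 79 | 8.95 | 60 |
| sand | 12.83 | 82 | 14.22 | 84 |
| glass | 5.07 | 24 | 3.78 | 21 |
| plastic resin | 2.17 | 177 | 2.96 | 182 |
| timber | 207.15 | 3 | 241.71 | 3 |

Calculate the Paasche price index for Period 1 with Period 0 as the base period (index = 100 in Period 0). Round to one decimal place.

104.1

Paasche price index uses current-period quantities as weights.
ΣP(Period 1)·Q(Period 1) = 596.71×11 + 8.95×60 + 14.22×84 + 3.78×21 + 2.96×182 + 241.71×3 = 6563.81 + 537 + 1194.48 + 79.38 + 538.72 + 725.13 = 9638.52
ΣP(Period 0)·Q(Period 1) = 602.55×11 + 7.22×60 + 12.83×84 + 5.07×21 + 2.17×182 + 207.15×3 = 6628.05 + 433.2 + 1077.72 + 106.47 + 394.94 + 621.45 = 9261.83
Index = 9638.52 / 9261.83 × 100 = 104.0671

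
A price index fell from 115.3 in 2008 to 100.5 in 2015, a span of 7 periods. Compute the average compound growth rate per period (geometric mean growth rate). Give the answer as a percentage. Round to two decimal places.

Growth factor = (100.5/115.3)^(1/7) = (0.871639)^(1/7) = 0.980566
Growth rate = 0.980566 − 1 = -0.019434 = -1.9434%

-1.94%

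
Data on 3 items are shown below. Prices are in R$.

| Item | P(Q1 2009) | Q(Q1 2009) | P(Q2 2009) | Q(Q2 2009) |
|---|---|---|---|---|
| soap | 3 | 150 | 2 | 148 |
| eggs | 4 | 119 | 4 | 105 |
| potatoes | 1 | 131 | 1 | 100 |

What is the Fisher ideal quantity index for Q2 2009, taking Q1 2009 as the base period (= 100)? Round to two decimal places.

Laspeyres component (base-period weights):
ΣP(Q1 2009)Q(Q2 2009) = 3×148 + 4×105 + 1×100 = 444 + 420 + 100 = 964
ΣP(Q1 2009)Q(Q1 2009) = 3×150 + 4×119 + 1×131 = 450 + 476 + 131 = 1057
L = 964 / 1057 × 100 = 91.2015
Paasche component (current-period weights):
ΣP(Q2 2009)Q(Q2 2009) = 2×148 + 4×105 + 1×100 = 296 + 420 + 100 = 816
ΣP(Q2 2009)Q(Q1 2009) = 2×150 + 4×119 + 1×131 = 300 + 476 + 131 = 907
P = 816 / 907 × 100 = 89.9669
Fisher = √(L × P) = √(91.2015 × 89.9669) = 90.5821

90.58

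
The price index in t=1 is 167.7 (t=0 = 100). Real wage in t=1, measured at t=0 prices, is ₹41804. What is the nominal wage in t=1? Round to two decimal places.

70105.31

Nominal = Real × (Index/100) = 41804 × (167.7/100)
        = 41804 × 1.677 = 70105.3080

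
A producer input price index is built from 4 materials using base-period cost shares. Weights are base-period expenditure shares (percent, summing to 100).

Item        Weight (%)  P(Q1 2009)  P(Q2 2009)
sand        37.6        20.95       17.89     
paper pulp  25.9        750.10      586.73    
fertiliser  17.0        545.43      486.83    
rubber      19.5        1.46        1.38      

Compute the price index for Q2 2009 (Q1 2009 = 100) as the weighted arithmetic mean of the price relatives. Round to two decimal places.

85.97

sand: 37.6 × (17.89/20.95) = 37.6 × 0.853938 = 32.1081
paper pulp: 25.9 × (586.73/750.10) = 25.9 × 0.782202 = 20.2590
fertiliser: 17.0 × (486.83/545.43) = 17.0 × 0.892562 = 15.1736
rubber: 19.5 × (1.38/1.46) = 19.5 × 0.945205 = 18.4315
Index = Σ wᵢ·(p₁ᵢ/p₀ᵢ) = 32.1081 + 20.2590 + 15.1736 + 18.4315 = 85.9722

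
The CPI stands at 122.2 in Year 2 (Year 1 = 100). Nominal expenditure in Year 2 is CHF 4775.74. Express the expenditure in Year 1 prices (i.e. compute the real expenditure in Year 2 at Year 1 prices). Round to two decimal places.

3908.13

Real = Nominal ÷ (Index/100) = 4775.74 ÷ (122.2/100)
     = 4775.74 ÷ 1.222 = 3908.1342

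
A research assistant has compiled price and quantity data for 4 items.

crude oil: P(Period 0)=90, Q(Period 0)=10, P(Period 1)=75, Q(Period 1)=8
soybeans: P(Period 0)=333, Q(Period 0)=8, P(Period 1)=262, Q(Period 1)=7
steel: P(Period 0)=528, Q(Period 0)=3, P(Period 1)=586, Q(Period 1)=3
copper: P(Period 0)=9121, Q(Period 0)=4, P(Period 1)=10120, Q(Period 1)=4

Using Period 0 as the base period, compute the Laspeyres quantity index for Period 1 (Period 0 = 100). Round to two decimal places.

98.77

Laspeyres quantity index uses base-period prices as weights.
ΣP(Period 0)·Q(Period 1) = 90×8 + 333×7 + 528×3 + 9121×4 = 720 + 2331 + 1584 + 36484 = 41119
ΣP(Period 0)·Q(Period 0) = 90×10 + 333×8 + 528×3 + 9121×4 = 900 + 2664 + 1584 + 36484 = 41632
Index = 41119 / 41632 × 100 = 98.7678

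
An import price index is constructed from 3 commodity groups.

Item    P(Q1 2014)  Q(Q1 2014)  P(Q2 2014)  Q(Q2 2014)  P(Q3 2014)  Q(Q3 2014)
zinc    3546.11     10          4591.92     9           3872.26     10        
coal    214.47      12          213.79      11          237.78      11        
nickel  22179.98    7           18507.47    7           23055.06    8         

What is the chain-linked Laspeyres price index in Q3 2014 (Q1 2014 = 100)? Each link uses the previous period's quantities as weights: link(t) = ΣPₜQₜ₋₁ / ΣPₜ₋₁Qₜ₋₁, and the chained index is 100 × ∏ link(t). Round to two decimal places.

105.73

Link Q1 2014→Q2 2014:
ΣP(Q2 2014)Q(Q1 2014) = 4591.92×10 + 213.79×12 + 18507.47×7 = 45919.2 + 2565.48 + 129552.29 = 178036.97
ΣP(Q1 2014)Q(Q1 2014) = 3546.11×10 + 214.47×12 + 22179.98×7 = 35461.1 + 2573.64 + 155259.86 = 193294.6
link = 178036.97/193294.6 = 0.921065
Link Q2 2014→Q3 2014:
ΣP(Q3 2014)Q(Q2 2014) = 3872.26×9 + 237.78×11 + 23055.06×7 = 34850.34 + 2615.58 + 161385.42 = 198851.34
ΣP(Q2 2014)Q(Q2 2014) = 4591.92×9 + 213.79×11 + 18507.47×7 = 41327.28 + 2351.69 + 129552.29 = 173231.26
link = 198851.34/173231.26 = 1.147895
Chained index = 100 × 0.921065 × 1.147895 = 105.7287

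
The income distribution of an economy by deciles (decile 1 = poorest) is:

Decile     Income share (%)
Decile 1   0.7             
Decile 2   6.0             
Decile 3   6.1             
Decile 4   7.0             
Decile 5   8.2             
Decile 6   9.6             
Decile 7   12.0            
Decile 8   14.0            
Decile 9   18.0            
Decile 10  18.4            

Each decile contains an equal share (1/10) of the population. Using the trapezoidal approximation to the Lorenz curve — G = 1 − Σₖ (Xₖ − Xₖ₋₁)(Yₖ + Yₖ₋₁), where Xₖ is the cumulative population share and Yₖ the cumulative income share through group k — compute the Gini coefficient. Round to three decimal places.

Cumulative income shares Yₖ: 0.0070, 0.0670, 0.1280, 0.1980, 0.2800, 0.3760, 0.4960, 0.6360, 0.8160, 1.0000
Σ (Xₖ−Xₖ₋₁)(Yₖ+Yₖ₋₁) = (1/10)(0.0070+0.0000) + (1/10)(0.0670+0.0070) + (1/10)(0.1280+0.0670) + (1/10)(0.1980+0.1280) + (1/10)(0.2800+0.1980) + (1/10)(0.3760+0.2800) + (1/10)(0.4960+0.3760) + (1/10)(0.6360+0.4960) + (1/10)(0.8160+0.6360) + (1/10)(1.0000+0.8160)
  = 0.0007 + 0.0074 + 0.0195 + 0.0326 + 0.0478 + 0.0656 + 0.0872 + 0.1132 + 0.1452 + 0.1816 = 0.7008
G = 1 − 0.7008 = 0.2992

0.299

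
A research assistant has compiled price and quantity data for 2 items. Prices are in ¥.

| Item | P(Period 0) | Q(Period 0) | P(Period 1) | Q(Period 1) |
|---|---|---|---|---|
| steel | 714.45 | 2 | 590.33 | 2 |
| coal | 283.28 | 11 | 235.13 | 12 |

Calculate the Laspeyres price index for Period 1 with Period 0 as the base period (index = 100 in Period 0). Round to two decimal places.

Laspeyres price index uses base-period quantities as weights.
ΣP(Period 1)·Q(Period 0) = 590.33×2 + 235.13×11 = 1180.66 + 2586.43 = 3767.09
ΣP(Period 0)·Q(Period 0) = 714.45×2 + 283.28×11 = 1428.9 + 3116.08 = 4544.98
Index = 3767.09 / 4544.98 × 100 = 82.8846

82.88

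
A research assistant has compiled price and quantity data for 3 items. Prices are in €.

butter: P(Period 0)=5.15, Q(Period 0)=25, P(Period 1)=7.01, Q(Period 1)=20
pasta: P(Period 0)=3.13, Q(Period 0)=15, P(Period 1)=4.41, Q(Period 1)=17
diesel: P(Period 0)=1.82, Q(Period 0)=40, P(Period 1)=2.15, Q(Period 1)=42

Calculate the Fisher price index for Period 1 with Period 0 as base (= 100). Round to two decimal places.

Laspeyres component (base-period weights):
ΣP(Period 1)Q(Period 0) = 7.01×25 + 4.41×15 + 2.15×40 = 175.25 + 66.15 + 86 = 327.4
ΣP(Period 0)Q(Period 0) = 5.15×25 + 3.13×15 + 1.82×40 = 128.75 + 46.95 + 72.8 = 248.5
L = 327.4 / 248.5 × 100 = 131.7505
Paasche component (current-period weights):
ΣP(Period 1)Q(Period 1) = 7.01×20 + 4.41×17 + 2.15×42 = 140.2 + 74.97 + 90.3 = 305.47
ΣP(Period 0)Q(Period 1) = 5.15×20 + 3.13×17 + 1.82×42 = 103 + 53.21 + 76.44 = 232.65
P = 305.47 / 232.65 × 100 = 131.3002
Fisher = √(L × P) = √(131.7505 × 131.3002) = 131.5252

131.53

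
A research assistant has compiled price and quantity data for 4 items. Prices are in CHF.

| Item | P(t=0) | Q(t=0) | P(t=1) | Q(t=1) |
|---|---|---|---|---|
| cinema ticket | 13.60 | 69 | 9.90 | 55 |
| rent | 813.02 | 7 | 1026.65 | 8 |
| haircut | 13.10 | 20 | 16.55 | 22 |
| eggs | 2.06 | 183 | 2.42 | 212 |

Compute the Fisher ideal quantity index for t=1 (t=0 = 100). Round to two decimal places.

Laspeyres component (base-period weights):
ΣP(t=0)Q(t=1) = 13.60×55 + 813.02×8 + 13.10×22 + 2.06×212 = 748 + 6504.16 + 288.2 + 436.72 = 7977.08
ΣP(t=0)Q(t=0) = 13.60×69 + 813.02×7 + 13.10×20 + 2.06×183 = 938.4 + 5691.14 + 262 + 376.98 = 7268.52
L = 7977.08 / 7268.52 × 100 = 109.7483
Paasche component (current-period weights):
ΣP(t=1)Q(t=1) = 9.90×55 + 1026.65×8 + 16.55×22 + 2.42×212 = 544.5 + 8213.2 + 364.1 + 513.04 = 9634.84
ΣP(t=1)Q(t=0) = 9.90×69 + 1026.65×7 + 16.55×20 + 2.42×183 = 683.1 + 7186.55 + 331 + 442.86 = 8643.51
P = 9634.84 / 8643.51 × 100 = 111.4691
Fisher = √(L × P) = √(109.7483 × 111.4691) = 110.6054

110.61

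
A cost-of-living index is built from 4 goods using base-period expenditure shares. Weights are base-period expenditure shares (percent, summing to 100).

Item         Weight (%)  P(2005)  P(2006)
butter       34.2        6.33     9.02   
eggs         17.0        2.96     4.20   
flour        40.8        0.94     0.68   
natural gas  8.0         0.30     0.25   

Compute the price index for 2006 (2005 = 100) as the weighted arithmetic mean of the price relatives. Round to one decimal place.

butter: 34.2 × (9.02/6.33) = 34.2 × 1.424961 = 48.7336
eggs: 17.0 × (4.20/2.96) = 17.0 × 1.418919 = 24.1216
flour: 40.8 × (0.68/0.94) = 40.8 × 0.723404 = 29.5149
natural gas: 8.0 × (0.25/0.30) = 8.0 × 0.833333 = 6.6667
Index = Σ wᵢ·(p₁ᵢ/p₀ᵢ) = 48.7336 + 24.1216 + 29.5149 + 6.6667 = 109.0368

109.0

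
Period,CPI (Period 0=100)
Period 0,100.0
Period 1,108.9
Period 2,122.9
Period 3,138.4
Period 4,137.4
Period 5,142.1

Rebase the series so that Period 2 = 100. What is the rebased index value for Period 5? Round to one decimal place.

115.6

Rebased(Period 5) = 142.1 / 122.9 × 100 = 115.6225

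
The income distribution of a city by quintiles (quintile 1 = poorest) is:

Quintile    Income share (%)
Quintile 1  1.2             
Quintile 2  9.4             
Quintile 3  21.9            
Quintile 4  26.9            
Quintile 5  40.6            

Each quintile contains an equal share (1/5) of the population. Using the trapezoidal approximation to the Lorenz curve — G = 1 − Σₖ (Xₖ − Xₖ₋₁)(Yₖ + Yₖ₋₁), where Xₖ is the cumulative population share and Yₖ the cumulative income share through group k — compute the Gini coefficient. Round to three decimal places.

0.385

Cumulative income shares Yₖ: 0.0120, 0.1060, 0.3250, 0.5940, 1.0000
Σ (Xₖ−Xₖ₋₁)(Yₖ+Yₖ₋₁) = (1/5)(0.0120+0.0000) + (1/5)(0.1060+0.0120) + (1/5)(0.3250+0.1060) + (1/5)(0.5940+0.3250) + (1/5)(1.0000+0.5940)
  = 0.0024 + 0.0236 + 0.0862 + 0.1838 + 0.3188 = 0.6148
G = 1 − 0.6148 = 0.3852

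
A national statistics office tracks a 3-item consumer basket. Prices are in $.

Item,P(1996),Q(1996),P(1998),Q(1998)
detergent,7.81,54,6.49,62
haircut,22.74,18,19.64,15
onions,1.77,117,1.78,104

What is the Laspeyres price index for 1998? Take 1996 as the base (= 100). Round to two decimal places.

Laspeyres price index uses base-period quantities as weights.
ΣP(1998)·Q(1996) = 6.49×54 + 19.64×18 + 1.78×117 = 350.46 + 353.52 + 208.26 = 912.24
ΣP(1996)·Q(1996) = 7.81×54 + 22.74×18 + 1.77×117 = 421.74 + 409.32 + 207.09 = 1038.15
Index = 912.24 / 1038.15 × 100 = 87.8717

87.87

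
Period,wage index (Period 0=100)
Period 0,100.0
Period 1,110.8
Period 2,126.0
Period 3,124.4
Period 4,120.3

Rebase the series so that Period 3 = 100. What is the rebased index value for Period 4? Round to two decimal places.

96.70

Rebased(Period 4) = 120.3 / 124.4 × 100 = 96.7042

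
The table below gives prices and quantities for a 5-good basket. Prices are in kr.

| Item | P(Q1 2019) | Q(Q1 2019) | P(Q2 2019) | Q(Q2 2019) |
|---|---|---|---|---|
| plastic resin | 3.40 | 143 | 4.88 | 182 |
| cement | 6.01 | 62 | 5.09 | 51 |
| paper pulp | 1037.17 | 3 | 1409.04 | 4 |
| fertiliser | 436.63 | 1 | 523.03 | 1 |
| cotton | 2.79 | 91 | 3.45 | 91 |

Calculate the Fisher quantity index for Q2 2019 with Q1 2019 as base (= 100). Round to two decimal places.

Laspeyres component (base-period weights):
ΣP(Q1 2019)Q(Q2 2019) = 3.40×182 + 6.01×51 + 1037.17×4 + 436.63×1 + 2.79×91 = 618.8 + 306.51 + 4148.68 + 436.63 + 253.89 = 5764.51
ΣP(Q1 2019)Q(Q1 2019) = 3.40×143 + 6.01×62 + 1037.17×3 + 436.63×1 + 2.79×91 = 486.2 + 372.62 + 3111.51 + 436.63 + 253.89 = 4660.85
L = 5764.51 / 4660.85 × 100 = 123.6794
Paasche component (current-period weights):
ΣP(Q2 2019)Q(Q2 2019) = 4.88×182 + 5.09×51 + 1409.04×4 + 523.03×1 + 3.45×91 = 888.16 + 259.59 + 5636.16 + 523.03 + 313.95 = 7620.89
ΣP(Q2 2019)Q(Q1 2019) = 4.88×143 + 5.09×62 + 1409.04×3 + 523.03×1 + 3.45×91 = 697.84 + 315.58 + 4227.12 + 523.03 + 313.95 = 6077.52
P = 7620.89 / 6077.52 × 100 = 125.3947
Fisher = √(L × P) = √(123.6794 × 125.3947) = 124.5341

124.53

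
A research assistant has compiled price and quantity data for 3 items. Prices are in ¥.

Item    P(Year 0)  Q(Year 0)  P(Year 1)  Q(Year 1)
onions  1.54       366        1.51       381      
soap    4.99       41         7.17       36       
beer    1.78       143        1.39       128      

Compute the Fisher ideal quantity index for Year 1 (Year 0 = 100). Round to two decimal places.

96.98

Laspeyres component (base-period weights):
ΣP(Year 0)Q(Year 1) = 1.54×381 + 4.99×36 + 1.78×128 = 586.74 + 179.64 + 227.84 = 994.22
ΣP(Year 0)Q(Year 0) = 1.54×366 + 4.99×41 + 1.78×143 = 563.64 + 204.59 + 254.54 = 1022.77
L = 994.22 / 1022.77 × 100 = 97.2086
Paasche component (current-period weights):
ΣP(Year 1)Q(Year 1) = 1.51×381 + 7.17×36 + 1.39×128 = 575.31 + 258.12 + 177.92 = 1011.35
ΣP(Year 1)Q(Year 0) = 1.51×366 + 7.17×41 + 1.39×143 = 552.66 + 293.97 + 198.77 = 1045.4
P = 1011.35 / 1045.4 × 100 = 96.7429
Fisher = √(L × P) = √(97.2086 × 96.7429) = 96.9754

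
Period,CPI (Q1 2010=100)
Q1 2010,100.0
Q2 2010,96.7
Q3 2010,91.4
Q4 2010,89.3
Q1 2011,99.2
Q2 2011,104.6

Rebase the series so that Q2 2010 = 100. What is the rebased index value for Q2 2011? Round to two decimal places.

108.17

Rebased(Q2 2011) = 104.6 / 96.7 × 100 = 108.1696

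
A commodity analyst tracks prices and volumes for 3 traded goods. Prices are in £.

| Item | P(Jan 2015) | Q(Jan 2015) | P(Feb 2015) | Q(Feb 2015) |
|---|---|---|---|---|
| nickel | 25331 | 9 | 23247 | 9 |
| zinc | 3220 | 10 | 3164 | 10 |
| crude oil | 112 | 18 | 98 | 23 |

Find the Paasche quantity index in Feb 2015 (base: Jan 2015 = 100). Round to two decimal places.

100.20

Paasche quantity index uses current-period prices as weights.
ΣP(Feb 2015)·Q(Feb 2015) = 23247×9 + 3164×10 + 98×23 = 209223 + 31640 + 2254 = 243117
ΣP(Feb 2015)·Q(Jan 2015) = 23247×9 + 3164×10 + 98×18 = 209223 + 31640 + 1764 = 242627
Index = 243117 / 242627 × 100 = 100.2020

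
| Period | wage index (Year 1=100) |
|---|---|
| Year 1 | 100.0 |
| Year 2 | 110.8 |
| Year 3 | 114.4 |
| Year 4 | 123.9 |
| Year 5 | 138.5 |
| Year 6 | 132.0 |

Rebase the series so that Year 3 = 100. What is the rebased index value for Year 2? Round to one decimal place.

Rebased(Year 2) = 110.8 / 114.4 × 100 = 96.8531

96.9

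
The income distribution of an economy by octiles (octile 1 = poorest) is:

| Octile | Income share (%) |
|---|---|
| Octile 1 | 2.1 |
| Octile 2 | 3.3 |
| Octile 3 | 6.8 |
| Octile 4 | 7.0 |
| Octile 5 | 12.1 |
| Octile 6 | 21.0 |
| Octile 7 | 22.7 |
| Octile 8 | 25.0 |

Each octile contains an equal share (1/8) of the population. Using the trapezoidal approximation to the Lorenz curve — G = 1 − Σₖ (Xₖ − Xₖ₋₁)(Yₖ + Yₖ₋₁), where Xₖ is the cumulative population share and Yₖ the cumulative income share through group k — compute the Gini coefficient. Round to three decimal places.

Cumulative income shares Yₖ: 0.0210, 0.0540, 0.1220, 0.1920, 0.3130, 0.5230, 0.7500, 1.0000
Σ (Xₖ−Xₖ₋₁)(Yₖ+Yₖ₋₁) = (1/8)(0.0210+0.0000) + (1/8)(0.0540+0.0210) + (1/8)(0.1220+0.0540) + (1/8)(0.1920+0.1220) + (1/8)(0.3130+0.1920) + (1/8)(0.5230+0.3130) + (1/8)(0.7500+0.5230) + (1/8)(1.0000+0.7500)
  = 0.0026 + 0.0094 + 0.0220 + 0.0393 + 0.0631 + 0.1045 + 0.1591 + 0.2188 = 0.6188
G = 1 − 0.6188 = 0.3812

0.381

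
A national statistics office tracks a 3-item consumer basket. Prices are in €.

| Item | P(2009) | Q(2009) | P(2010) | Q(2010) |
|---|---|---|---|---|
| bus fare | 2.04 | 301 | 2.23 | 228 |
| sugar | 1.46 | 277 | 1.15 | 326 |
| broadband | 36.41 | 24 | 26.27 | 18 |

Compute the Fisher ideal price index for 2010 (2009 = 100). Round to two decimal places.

Laspeyres component (base-period weights):
ΣP(2010)Q(2009) = 2.23×301 + 1.15×277 + 26.27×24 = 671.23 + 318.55 + 630.48 = 1620.26
ΣP(2009)Q(2009) = 2.04×301 + 1.46×277 + 36.41×24 = 614.04 + 404.42 + 873.84 = 1892.3
L = 1620.26 / 1892.3 × 100 = 85.6238
Paasche component (current-period weights):
ΣP(2010)Q(2010) = 2.23×228 + 1.15×326 + 26.27×18 = 508.44 + 374.9 + 472.86 = 1356.2
ΣP(2009)Q(2010) = 2.04×228 + 1.46×326 + 36.41×18 = 465.12 + 475.96 + 655.38 = 1596.46
P = 1356.2 / 1596.46 × 100 = 84.9505
Fisher = √(L × P) = √(85.6238 × 84.9505) = 85.2865

85.29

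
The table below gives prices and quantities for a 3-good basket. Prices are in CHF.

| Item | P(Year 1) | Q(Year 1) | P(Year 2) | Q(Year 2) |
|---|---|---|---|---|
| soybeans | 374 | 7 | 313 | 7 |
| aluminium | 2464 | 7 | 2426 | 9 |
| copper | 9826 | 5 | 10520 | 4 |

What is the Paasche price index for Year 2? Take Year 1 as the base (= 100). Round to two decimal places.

Paasche price index uses current-period quantities as weights.
ΣP(Year 2)·Q(Year 2) = 313×7 + 2426×9 + 10520×4 = 2191 + 21834 + 42080 = 66105
ΣP(Year 1)·Q(Year 2) = 374×7 + 2464×9 + 9826×4 = 2618 + 22176 + 39304 = 64098
Index = 66105 / 64098 × 100 = 103.1311

103.13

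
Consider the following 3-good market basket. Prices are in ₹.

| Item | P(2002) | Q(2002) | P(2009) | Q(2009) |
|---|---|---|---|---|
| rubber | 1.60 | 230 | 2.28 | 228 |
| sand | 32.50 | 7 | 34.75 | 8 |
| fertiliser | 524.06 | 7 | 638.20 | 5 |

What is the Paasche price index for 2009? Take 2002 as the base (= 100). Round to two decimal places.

Paasche price index uses current-period quantities as weights.
ΣP(2009)·Q(2009) = 2.28×228 + 34.75×8 + 638.20×5 = 519.84 + 278 + 3191 = 3988.84
ΣP(2002)·Q(2009) = 1.60×228 + 32.50×8 + 524.06×5 = 364.8 + 260 + 2620.3 = 3245.1
Index = 3988.84 / 3245.1 × 100 = 122.9189

122.92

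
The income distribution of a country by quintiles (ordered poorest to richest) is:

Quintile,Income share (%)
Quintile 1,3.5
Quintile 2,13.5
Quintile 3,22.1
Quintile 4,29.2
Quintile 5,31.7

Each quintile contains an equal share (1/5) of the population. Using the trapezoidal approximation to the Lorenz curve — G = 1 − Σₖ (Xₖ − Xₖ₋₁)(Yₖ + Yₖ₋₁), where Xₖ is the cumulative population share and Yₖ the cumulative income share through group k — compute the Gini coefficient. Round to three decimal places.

0.288

Cumulative income shares Yₖ: 0.0350, 0.1700, 0.3910, 0.6830, 1.0000
Σ (Xₖ−Xₖ₋₁)(Yₖ+Yₖ₋₁) = (1/5)(0.0350+0.0000) + (1/5)(0.1700+0.0350) + (1/5)(0.3910+0.1700) + (1/5)(0.6830+0.3910) + (1/5)(1.0000+0.6830)
  = 0.0070 + 0.0410 + 0.1122 + 0.2148 + 0.3366 = 0.7116
G = 1 − 0.7116 = 0.2884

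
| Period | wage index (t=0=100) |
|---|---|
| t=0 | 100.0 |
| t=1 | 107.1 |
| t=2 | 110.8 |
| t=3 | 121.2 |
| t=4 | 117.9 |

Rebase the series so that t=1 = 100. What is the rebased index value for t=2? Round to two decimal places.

Rebased(t=2) = 110.8 / 107.1 × 100 = 103.4547

103.45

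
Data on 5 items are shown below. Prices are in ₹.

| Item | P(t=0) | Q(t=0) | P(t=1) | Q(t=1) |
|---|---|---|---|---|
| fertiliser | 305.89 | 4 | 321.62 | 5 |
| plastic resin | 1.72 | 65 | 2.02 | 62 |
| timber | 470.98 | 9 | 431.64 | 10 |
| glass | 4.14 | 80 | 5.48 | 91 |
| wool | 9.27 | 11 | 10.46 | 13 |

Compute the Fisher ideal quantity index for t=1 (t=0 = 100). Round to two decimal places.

Laspeyres component (base-period weights):
ΣP(t=0)Q(t=1) = 305.89×5 + 1.72×62 + 470.98×10 + 4.14×91 + 9.27×13 = 1529.45 + 106.64 + 4709.8 + 376.74 + 120.51 = 6843.14
ΣP(t=0)Q(t=0) = 305.89×4 + 1.72×65 + 470.98×9 + 4.14×80 + 9.27×11 = 1223.56 + 111.8 + 4238.82 + 331.2 + 101.97 = 6007.35
L = 6843.14 / 6007.35 × 100 = 113.9128
Paasche component (current-period weights):
ΣP(t=1)Q(t=1) = 321.62×5 + 2.02×62 + 431.64×10 + 5.48×91 + 10.46×13 = 1608.1 + 125.24 + 4316.4 + 498.68 + 135.98 = 6684.4
ΣP(t=1)Q(t=0) = 321.62×4 + 2.02×65 + 431.64×9 + 5.48×80 + 10.46×11 = 1286.48 + 131.3 + 3884.76 + 438.4 + 115.06 = 5856
P = 6684.4 / 5856 × 100 = 114.1462
Fisher = √(L × P) = √(113.9128 × 114.1462) = 114.0294

114.03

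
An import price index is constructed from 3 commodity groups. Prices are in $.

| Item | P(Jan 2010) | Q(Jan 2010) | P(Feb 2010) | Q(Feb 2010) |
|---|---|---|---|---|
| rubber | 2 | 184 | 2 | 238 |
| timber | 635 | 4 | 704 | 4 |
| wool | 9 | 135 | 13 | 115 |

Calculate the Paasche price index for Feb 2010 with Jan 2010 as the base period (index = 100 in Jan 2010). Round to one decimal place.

118.2

Paasche price index uses current-period quantities as weights.
ΣP(Feb 2010)·Q(Feb 2010) = 2×238 + 704×4 + 13×115 = 476 + 2816 + 1495 = 4787
ΣP(Jan 2010)·Q(Feb 2010) = 2×238 + 635×4 + 9×115 = 476 + 2540 + 1035 = 4051
Index = 4787 / 4051 × 100 = 118.1684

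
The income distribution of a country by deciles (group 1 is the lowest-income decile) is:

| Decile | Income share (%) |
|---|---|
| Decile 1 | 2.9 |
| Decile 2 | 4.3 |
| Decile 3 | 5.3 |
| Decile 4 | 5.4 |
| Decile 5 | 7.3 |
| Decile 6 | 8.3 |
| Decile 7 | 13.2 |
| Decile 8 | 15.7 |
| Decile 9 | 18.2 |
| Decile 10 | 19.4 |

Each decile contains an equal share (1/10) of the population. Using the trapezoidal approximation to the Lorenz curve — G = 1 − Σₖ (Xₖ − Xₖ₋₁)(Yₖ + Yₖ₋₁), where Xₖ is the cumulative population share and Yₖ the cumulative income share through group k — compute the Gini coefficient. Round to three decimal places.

0.322

Cumulative income shares Yₖ: 0.0290, 0.0720, 0.1250, 0.1790, 0.2520, 0.3350, 0.4670, 0.6240, 0.8060, 1.0000
Σ (Xₖ−Xₖ₋₁)(Yₖ+Yₖ₋₁) = (1/10)(0.0290+0.0000) + (1/10)(0.0720+0.0290) + (1/10)(0.1250+0.0720) + (1/10)(0.1790+0.1250) + (1/10)(0.2520+0.1790) + (1/10)(0.3350+0.2520) + (1/10)(0.4670+0.3350) + (1/10)(0.6240+0.4670) + (1/10)(0.8060+0.6240) + (1/10)(1.0000+0.8060)
  = 0.0029 + 0.0101 + 0.0197 + 0.0304 + 0.0431 + 0.0587 + 0.0802 + 0.1091 + 0.1430 + 0.1806 = 0.6778
G = 1 − 0.6778 = 0.3222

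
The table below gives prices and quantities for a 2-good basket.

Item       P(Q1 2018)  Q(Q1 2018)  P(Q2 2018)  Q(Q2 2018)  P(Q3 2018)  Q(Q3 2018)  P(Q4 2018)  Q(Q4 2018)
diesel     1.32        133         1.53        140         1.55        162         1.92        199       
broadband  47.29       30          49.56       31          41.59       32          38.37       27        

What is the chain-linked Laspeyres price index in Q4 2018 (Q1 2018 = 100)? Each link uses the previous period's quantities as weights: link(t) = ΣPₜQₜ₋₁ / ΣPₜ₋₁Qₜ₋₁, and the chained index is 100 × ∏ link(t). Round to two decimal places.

Link Q1 2018→Q2 2018:
ΣP(Q2 2018)Q(Q1 2018) = 1.53×133 + 49.56×30 = 203.49 + 1486.8 = 1690.29
ΣP(Q1 2018)Q(Q1 2018) = 1.32×133 + 47.29×30 = 175.56 + 1418.7 = 1594.26
link = 1690.29/1594.26 = 1.060235
Link Q2 2018→Q3 2018:
ΣP(Q3 2018)Q(Q2 2018) = 1.55×140 + 41.59×31 = 217 + 1289.29 = 1506.29
ΣP(Q2 2018)Q(Q2 2018) = 1.53×140 + 49.56×31 = 214.2 + 1536.36 = 1750.56
link = 1506.29/1750.56 = 0.860462
Link Q3 2018→Q4 2018:
ΣP(Q4 2018)Q(Q3 2018) = 1.92×162 + 38.37×32 = 311.04 + 1227.84 = 1538.88
ΣP(Q3 2018)Q(Q3 2018) = 1.55×162 + 41.59×32 = 251.1 + 1330.88 = 1581.98
link = 1538.88/1581.98 = 0.972756
Chained index = 100 × 1.060235 × 0.860462 × 0.972756 = 88.7437

88.74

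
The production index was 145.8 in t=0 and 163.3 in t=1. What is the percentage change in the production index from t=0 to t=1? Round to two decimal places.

12.00%

Change = (163.3 − 145.8) / 145.8 × 100
       = 17.5 / 145.8 × 100 = 12.0027%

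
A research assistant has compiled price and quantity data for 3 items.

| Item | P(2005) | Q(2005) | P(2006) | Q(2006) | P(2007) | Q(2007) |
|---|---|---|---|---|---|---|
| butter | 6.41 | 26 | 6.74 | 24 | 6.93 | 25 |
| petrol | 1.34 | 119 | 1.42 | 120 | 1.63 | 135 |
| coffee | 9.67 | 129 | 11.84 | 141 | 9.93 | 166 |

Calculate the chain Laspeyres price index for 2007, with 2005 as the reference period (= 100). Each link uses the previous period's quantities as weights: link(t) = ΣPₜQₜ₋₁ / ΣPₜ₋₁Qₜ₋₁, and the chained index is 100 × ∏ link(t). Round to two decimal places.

104.71

Link 2005→2006:
ΣP(2006)Q(2005) = 6.74×26 + 1.42×119 + 11.84×129 = 175.24 + 168.98 + 1527.36 = 1871.58
ΣP(2005)Q(2005) = 6.41×26 + 1.34×119 + 9.67×129 = 166.66 + 159.46 + 1247.43 = 1573.55
link = 1871.58/1573.55 = 1.189400
Link 2006→2007:
ΣP(2007)Q(2006) = 6.93×24 + 1.63×120 + 9.93×141 = 166.32 + 195.6 + 1400.13 = 1762.05
ΣP(2006)Q(2006) = 6.74×24 + 1.42×120 + 11.84×141 = 161.76 + 170.4 + 1669.44 = 2001.6
link = 1762.05/2001.6 = 0.880321
Chained index = 100 × 1.189400 × 0.880321 = 104.7053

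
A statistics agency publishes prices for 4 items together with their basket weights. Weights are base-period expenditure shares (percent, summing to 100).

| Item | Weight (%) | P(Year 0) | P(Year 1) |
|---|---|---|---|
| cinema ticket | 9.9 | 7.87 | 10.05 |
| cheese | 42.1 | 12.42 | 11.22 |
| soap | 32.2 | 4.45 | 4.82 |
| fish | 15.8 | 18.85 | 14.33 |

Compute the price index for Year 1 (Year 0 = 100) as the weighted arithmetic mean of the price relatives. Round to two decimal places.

97.56

cinema ticket: 9.9 × (10.05/7.87) = 9.9 × 1.277001 = 12.6423
cheese: 42.1 × (11.22/12.42) = 42.1 × 0.903382 = 38.0324
soap: 32.2 × (4.82/4.45) = 32.2 × 1.083146 = 34.8773
fish: 15.8 × (14.33/18.85) = 15.8 × 0.760212 = 12.0114
Index = Σ wᵢ·(p₁ᵢ/p₀ᵢ) = 12.6423 + 38.0324 + 34.8773 + 12.0114 = 97.5633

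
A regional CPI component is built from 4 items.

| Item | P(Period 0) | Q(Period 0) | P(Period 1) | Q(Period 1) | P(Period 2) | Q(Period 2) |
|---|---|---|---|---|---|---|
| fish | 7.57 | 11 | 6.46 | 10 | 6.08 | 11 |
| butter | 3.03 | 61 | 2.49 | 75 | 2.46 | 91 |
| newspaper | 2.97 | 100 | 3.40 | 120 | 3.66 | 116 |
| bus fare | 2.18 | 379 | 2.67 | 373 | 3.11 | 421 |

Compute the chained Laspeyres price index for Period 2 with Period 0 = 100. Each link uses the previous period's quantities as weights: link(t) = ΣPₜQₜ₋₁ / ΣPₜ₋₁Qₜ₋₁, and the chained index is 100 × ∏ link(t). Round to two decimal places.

126.14

Link Period 0→Period 1:
ΣP(Period 1)Q(Period 0) = 6.46×11 + 2.49×61 + 3.40×100 + 2.67×379 = 71.06 + 151.89 + 340 + 1011.93 = 1574.88
ΣP(Period 0)Q(Period 0) = 7.57×11 + 3.03×61 + 2.97×100 + 2.18×379 = 83.27 + 184.83 + 297 + 826.22 = 1391.32
link = 1574.88/1391.32 = 1.131932
Link Period 1→Period 2:
ΣP(Period 2)Q(Period 1) = 6.08×10 + 2.46×75 + 3.66×120 + 3.11×373 = 60.8 + 184.5 + 439.2 + 1160.03 = 1844.53
ΣP(Period 1)Q(Period 1) = 6.46×10 + 2.49×75 + 3.40×120 + 2.67×373 = 64.6 + 186.75 + 408 + 995.91 = 1655.26
link = 1844.53/1655.26 = 1.114345
Chained index = 100 × 1.131932 × 1.114345 = 126.1363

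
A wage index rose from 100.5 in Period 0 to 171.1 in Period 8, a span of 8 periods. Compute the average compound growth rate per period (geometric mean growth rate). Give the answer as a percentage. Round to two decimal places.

6.88%

Growth factor = (171.1/100.5)^(1/8) = (1.702488)^(1/8) = 1.068773
Growth rate = 1.068773 − 1 = 0.068773 = 6.8773%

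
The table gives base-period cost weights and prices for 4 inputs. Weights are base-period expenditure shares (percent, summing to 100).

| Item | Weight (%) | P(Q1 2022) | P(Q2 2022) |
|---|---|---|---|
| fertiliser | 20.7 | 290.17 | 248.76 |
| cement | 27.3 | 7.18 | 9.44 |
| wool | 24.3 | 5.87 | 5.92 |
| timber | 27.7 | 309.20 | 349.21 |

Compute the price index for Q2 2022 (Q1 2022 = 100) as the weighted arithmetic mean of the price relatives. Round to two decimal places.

109.43

fertiliser: 20.7 × (248.76/290.17) = 20.7 × 0.857291 = 17.7459
cement: 27.3 × (9.44/7.18) = 27.3 × 1.314763 = 35.8930
wool: 24.3 × (5.92/5.87) = 24.3 × 1.008518 = 24.5070
timber: 27.7 × (349.21/309.20) = 27.7 × 1.129398 = 31.2843
Index = Σ wᵢ·(p₁ᵢ/p₀ᵢ) = 17.7459 + 35.8930 + 24.5070 + 31.2843 = 109.4303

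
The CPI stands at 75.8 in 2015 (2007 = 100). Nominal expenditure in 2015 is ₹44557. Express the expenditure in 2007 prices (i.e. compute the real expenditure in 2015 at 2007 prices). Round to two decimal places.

Real = Nominal ÷ (Index/100) = 44557 ÷ (75.8/100)
     = 44557 ÷ 0.758 = 58782.3219

58782.32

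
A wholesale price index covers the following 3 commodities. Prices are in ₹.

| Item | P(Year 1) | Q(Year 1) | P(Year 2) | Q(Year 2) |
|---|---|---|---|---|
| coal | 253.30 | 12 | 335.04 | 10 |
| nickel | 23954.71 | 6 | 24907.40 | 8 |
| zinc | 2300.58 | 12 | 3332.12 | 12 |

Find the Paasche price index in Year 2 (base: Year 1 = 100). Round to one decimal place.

Paasche price index uses current-period quantities as weights.
ΣP(Year 2)·Q(Year 2) = 335.04×10 + 24907.40×8 + 3332.12×12 = 3350.4 + 199259.2 + 39985.44 = 242595.04
ΣP(Year 1)·Q(Year 2) = 253.30×10 + 23954.71×8 + 2300.58×12 = 2533 + 191637.68 + 27606.96 = 221777.64
Index = 242595.04 / 221777.64 × 100 = 109.3866

109.4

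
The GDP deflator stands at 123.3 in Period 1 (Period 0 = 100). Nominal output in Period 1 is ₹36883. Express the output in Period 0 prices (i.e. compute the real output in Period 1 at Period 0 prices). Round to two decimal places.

Real = Nominal ÷ (Index/100) = 36883 ÷ (123.3/100)
     = 36883 ÷ 1.233 = 29913.2198

29913.22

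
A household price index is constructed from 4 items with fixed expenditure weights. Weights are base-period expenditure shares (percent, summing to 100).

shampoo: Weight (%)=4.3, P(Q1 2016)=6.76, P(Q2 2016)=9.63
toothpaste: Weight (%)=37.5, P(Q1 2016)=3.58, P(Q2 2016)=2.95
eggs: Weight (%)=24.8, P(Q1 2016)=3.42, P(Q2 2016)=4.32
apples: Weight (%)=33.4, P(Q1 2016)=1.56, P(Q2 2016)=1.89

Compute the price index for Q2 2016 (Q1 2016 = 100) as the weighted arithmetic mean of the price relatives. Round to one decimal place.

shampoo: 4.3 × (9.63/6.76) = 4.3 × 1.424556 = 6.1256
toothpaste: 37.5 × (2.95/3.58) = 37.5 × 0.824022 = 30.9008
eggs: 24.8 × (4.32/3.42) = 24.8 × 1.263158 = 31.3263
apples: 33.4 × (1.89/1.56) = 33.4 × 1.211538 = 40.4654
Index = Σ wᵢ·(p₁ᵢ/p₀ᵢ) = 6.1256 + 30.9008 + 31.3263 + 40.4654 = 108.8181

108.8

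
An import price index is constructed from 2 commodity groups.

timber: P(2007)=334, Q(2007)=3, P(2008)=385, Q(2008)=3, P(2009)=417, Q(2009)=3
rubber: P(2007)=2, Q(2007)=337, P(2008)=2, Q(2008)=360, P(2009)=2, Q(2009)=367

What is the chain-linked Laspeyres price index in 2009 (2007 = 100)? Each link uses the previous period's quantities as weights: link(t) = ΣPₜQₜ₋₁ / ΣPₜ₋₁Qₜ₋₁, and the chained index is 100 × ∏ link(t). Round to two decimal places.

114.72

Link 2007→2008:
ΣP(2008)Q(2007) = 385×3 + 2×337 = 1155 + 674 = 1829
ΣP(2007)Q(2007) = 334×3 + 2×337 = 1002 + 674 = 1676
link = 1829/1676 = 1.091289
Link 2008→2009:
ΣP(2009)Q(2008) = 417×3 + 2×360 = 1251 + 720 = 1971
ΣP(2008)Q(2008) = 385×3 + 2×360 = 1155 + 720 = 1875
link = 1971/1875 = 1.051200
Chained index = 100 × 1.091289 × 1.051200 = 114.7163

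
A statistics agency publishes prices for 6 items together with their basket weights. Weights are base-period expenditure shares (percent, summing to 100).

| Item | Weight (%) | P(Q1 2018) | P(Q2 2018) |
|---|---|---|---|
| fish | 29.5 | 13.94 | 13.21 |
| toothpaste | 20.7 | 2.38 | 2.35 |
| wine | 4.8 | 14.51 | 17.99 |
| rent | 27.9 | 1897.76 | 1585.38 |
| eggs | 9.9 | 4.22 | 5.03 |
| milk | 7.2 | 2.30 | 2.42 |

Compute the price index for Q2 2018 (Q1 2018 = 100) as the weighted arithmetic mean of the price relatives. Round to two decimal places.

97.03

fish: 29.5 × (13.21/13.94) = 29.5 × 0.947633 = 27.9552
toothpaste: 20.7 × (2.35/2.38) = 20.7 × 0.987395 = 20.4391
wine: 4.8 × (17.99/14.51) = 4.8 × 1.239835 = 5.9512
rent: 27.9 × (1585.38/1897.76) = 27.9 × 0.835395 = 23.3075
eggs: 9.9 × (5.03/4.22) = 9.9 × 1.191943 = 11.8002
milk: 7.2 × (2.42/2.30) = 7.2 × 1.052174 = 7.5757
Index = Σ wᵢ·(p₁ᵢ/p₀ᵢ) = 27.9552 + 20.4391 + 5.9512 + 23.3075 + 11.8002 + 7.5757 = 97.0289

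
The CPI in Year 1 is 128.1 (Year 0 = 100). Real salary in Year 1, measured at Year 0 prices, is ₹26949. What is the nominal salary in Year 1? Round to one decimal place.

34521.7

Nominal = Real × (Index/100) = 26949 × (128.1/100)
        = 26949 × 1.281 = 34521.6690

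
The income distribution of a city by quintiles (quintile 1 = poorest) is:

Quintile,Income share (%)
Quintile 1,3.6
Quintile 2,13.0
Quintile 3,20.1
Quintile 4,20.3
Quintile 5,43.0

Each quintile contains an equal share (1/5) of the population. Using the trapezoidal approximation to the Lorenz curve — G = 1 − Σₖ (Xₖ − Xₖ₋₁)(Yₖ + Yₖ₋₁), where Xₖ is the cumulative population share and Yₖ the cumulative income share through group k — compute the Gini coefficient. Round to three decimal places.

Cumulative income shares Yₖ: 0.0360, 0.1660, 0.3670, 0.5700, 1.0000
Σ (Xₖ−Xₖ₋₁)(Yₖ+Yₖ₋₁) = (1/5)(0.0360+0.0000) + (1/5)(0.1660+0.0360) + (1/5)(0.3670+0.1660) + (1/5)(0.5700+0.3670) + (1/5)(1.0000+0.5700)
  = 0.0072 + 0.0404 + 0.1066 + 0.1874 + 0.3140 = 0.6556
G = 1 − 0.6556 = 0.3444

0.344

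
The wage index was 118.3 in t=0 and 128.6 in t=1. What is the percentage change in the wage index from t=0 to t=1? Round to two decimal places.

8.71%

Change = (128.6 − 118.3) / 118.3 × 100
       = 10.3 / 118.3 × 100 = 8.7067%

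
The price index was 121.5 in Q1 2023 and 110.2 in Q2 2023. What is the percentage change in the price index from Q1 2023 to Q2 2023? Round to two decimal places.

-9.30%

Change = (110.2 − 121.5) / 121.5 × 100
       = -11.3 / 121.5 × 100 = -9.3004%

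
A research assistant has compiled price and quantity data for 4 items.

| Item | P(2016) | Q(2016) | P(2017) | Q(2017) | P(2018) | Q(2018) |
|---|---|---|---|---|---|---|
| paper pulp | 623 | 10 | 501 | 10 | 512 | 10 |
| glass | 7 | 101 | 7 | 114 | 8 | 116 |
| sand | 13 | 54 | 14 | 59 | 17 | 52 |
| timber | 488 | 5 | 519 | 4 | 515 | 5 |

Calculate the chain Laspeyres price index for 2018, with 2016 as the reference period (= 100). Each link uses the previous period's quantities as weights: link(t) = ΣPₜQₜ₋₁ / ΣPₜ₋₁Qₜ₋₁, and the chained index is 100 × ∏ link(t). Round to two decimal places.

Link 2016→2017:
ΣP(2017)Q(2016) = 501×10 + 7×101 + 14×54 + 519×5 = 5010 + 707 + 756 + 2595 = 9068
ΣP(2016)Q(2016) = 623×10 + 7×101 + 13×54 + 488×5 = 6230 + 707 + 702 + 2440 = 10079
link = 9068/10079 = 0.899692
Link 2017→2018:
ΣP(2018)Q(2017) = 512×10 + 8×114 + 17×59 + 515×4 = 5120 + 912 + 1003 + 2060 = 9095
ΣP(2017)Q(2017) = 501×10 + 7×114 + 14×59 + 519×4 = 5010 + 798 + 826 + 2076 = 8710
link = 9095/8710 = 1.044202
Chained index = 100 × 0.899692 × 1.044202 = 93.9461

93.95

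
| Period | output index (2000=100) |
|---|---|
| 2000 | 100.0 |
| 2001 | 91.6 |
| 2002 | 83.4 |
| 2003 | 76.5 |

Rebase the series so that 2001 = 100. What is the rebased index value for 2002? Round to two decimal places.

Rebased(2002) = 83.4 / 91.6 × 100 = 91.0480

91.05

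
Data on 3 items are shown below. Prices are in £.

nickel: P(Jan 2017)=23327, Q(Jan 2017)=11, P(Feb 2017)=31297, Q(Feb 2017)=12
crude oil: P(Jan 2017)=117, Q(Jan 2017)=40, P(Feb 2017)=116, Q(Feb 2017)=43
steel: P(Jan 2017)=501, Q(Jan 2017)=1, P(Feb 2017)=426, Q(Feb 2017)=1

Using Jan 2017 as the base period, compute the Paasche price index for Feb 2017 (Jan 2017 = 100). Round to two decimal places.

133.46

Paasche price index uses current-period quantities as weights.
ΣP(Feb 2017)·Q(Feb 2017) = 31297×12 + 116×43 + 426×1 = 375564 + 4988 + 426 = 380978
ΣP(Jan 2017)·Q(Feb 2017) = 23327×12 + 117×43 + 501×1 = 279924 + 5031 + 501 = 285456
Index = 380978 / 285456 × 100 = 133.4630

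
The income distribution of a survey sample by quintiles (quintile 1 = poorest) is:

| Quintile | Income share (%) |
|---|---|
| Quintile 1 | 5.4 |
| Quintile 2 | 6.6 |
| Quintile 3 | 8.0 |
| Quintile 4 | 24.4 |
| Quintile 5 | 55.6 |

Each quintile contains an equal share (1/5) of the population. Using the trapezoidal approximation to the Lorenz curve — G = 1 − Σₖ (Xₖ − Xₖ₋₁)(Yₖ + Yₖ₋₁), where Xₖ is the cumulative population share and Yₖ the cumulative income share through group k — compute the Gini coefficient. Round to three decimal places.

Cumulative income shares Yₖ: 0.0540, 0.1200, 0.2000, 0.4440, 1.0000
Σ (Xₖ−Xₖ₋₁)(Yₖ+Yₖ₋₁) = (1/5)(0.0540+0.0000) + (1/5)(0.1200+0.0540) + (1/5)(0.2000+0.1200) + (1/5)(0.4440+0.2000) + (1/5)(1.0000+0.4440)
  = 0.0108 + 0.0348 + 0.0640 + 0.1288 + 0.2888 = 0.5272
G = 1 − 0.5272 = 0.4728

0.473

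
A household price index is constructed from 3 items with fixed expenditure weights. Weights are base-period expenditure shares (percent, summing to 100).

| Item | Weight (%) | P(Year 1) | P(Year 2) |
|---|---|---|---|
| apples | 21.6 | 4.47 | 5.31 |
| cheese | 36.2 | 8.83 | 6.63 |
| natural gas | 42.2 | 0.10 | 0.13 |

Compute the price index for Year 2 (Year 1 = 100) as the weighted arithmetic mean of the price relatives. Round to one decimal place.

apples: 21.6 × (5.31/4.47) = 21.6 × 1.187919 = 25.6591
cheese: 36.2 × (6.63/8.83) = 36.2 × 0.750849 = 27.1807
natural gas: 42.2 × (0.13/0.10) = 42.2 × 1.300000 = 54.8600
Index = Σ wᵢ·(p₁ᵢ/p₀ᵢ) = 25.6591 + 27.1807 + 54.8600 = 107.6998

107.7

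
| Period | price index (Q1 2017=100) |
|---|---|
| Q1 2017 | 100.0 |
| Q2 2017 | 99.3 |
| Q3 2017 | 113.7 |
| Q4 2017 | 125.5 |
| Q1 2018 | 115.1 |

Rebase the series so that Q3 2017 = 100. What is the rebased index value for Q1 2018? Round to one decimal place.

Rebased(Q1 2018) = 115.1 / 113.7 × 100 = 101.2313

101.2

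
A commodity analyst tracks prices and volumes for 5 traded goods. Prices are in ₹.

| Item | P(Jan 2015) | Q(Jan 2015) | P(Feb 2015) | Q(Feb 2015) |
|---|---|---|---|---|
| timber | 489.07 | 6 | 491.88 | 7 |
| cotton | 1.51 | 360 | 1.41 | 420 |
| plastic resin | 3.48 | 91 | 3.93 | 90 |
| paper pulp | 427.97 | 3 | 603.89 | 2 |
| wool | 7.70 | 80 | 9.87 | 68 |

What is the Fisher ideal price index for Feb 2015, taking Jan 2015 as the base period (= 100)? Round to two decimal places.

Laspeyres component (base-period weights):
ΣP(Feb 2015)Q(Jan 2015) = 491.88×6 + 1.41×360 + 3.93×91 + 603.89×3 + 9.87×80 = 2951.28 + 507.6 + 357.63 + 1811.67 + 789.6 = 6417.78
ΣP(Jan 2015)Q(Jan 2015) = 489.07×6 + 1.51×360 + 3.48×91 + 427.97×3 + 7.70×80 = 2934.42 + 543.6 + 316.68 + 1283.91 + 616 = 5694.61
L = 6417.78 / 5694.61 × 100 = 112.6992
Paasche component (current-period weights):
ΣP(Feb 2015)Q(Feb 2015) = 491.88×7 + 1.41×420 + 3.93×90 + 603.89×2 + 9.87×68 = 3443.16 + 592.2 + 353.7 + 1207.78 + 671.16 = 6268
ΣP(Jan 2015)Q(Feb 2015) = 489.07×7 + 1.51×420 + 3.48×90 + 427.97×2 + 7.70×68 = 3423.49 + 634.2 + 313.2 + 855.94 + 523.6 = 5750.43
P = 6268 / 5750.43 × 100 = 109.0005
Fisher = √(L × P) = √(112.6992 × 109.0005) = 110.8344

110.83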